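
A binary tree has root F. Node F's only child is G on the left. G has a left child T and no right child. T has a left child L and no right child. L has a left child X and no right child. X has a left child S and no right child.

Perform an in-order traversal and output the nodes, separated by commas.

S, X, L, T, G, F

In-order visits the left subtree, then the node, then the right subtree.
At F: go left to G.
  At G: go left to T.
    At T: go left to L.
      At L: go left to X.
        At X: go left to S.
          S is a leaf — visit S.
        Visit X.
        At X: no right child.
      Visit L.
      At L: no right child.
    Visit T.
    At T: no right child.
  Visit G.
  At G: no right child.
Visit F.
At F: no right child.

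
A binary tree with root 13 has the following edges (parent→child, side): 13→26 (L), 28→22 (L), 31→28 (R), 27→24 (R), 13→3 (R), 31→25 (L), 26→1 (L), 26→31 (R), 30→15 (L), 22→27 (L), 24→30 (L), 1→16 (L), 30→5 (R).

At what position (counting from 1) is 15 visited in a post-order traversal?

4

Post-order visits the left subtree, then the right subtree, then the node.
At 13: go left to 26.
  At 26: go left to 1.
    At 1: go left to 16.
      16 is a leaf — visit 16.
    At 1: no right child.
    Visit 1.
  At 26: go right to 31.
    At 31: go left to 25.
      25 is a leaf — visit 25.
    At 31: go right to 28.
      At 28: go left to 22.
        At 22: go left to 27.
          At 27: no left child.
          At 27: go right to 24.
            At 24: go left to 30.
              At 30: go left to 15.
                15 is a leaf — visit 15.
              At 30: go right to 5.
                5 is a leaf — visit 5.
              Visit 30.
            At 24: no right child.
            Visit 24.
          Visit 27.
        At 22: no right child.
        Visit 22.
      At 28: no right child.
      Visit 28.
    Visit 31.
  Visit 26.
At 13: go right to 3.
  3 is a leaf — visit 3.
Visit 13.
Full post-order sequence: 16, 1, 25, 15, 5, 30, 24, 27, 22, 28, 31, 26, 3, 13.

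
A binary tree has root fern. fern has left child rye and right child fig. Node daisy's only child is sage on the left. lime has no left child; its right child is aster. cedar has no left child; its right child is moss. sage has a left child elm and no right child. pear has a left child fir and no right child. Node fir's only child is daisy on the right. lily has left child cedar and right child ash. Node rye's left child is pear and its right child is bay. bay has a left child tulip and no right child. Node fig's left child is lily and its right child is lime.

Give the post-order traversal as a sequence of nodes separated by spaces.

Post-order visits the left subtree, then the right subtree, then the node.
At fern: go left to rye.
  At rye: go left to pear.
    At pear: go left to fir.
      At fir: no left child.
      At fir: go right to daisy.
        At daisy: go left to sage.
          At sage: go left to elm.
            elm is a leaf — visit elm.
          At sage: no right child.
          Visit sage.
        At daisy: no right child.
        Visit daisy.
      Visit fir.
    At pear: no right child.
    Visit pear.
  At rye: go right to bay.
    At bay: go left to tulip.
      tulip is a leaf — visit tulip.
    At bay: no right child.
    Visit bay.
  Visit rye.
At fern: go right to fig.
  At fig: go left to lily.
    At lily: go left to cedar.
      At cedar: no left child.
      At cedar: go right to moss.
        moss is a leaf — visit moss.
      Visit cedar.
    At lily: go right to ash.
      ash is a leaf — visit ash.
    Visit lily.
  At fig: go right to lime.
    At lime: no left child.
    At lime: go right to aster.
      aster is a leaf — visit aster.
    Visit lime.
  Visit fig.
Visit fern.

elm sage daisy fir pear tulip bay rye moss cedar ash lily aster lime fig fern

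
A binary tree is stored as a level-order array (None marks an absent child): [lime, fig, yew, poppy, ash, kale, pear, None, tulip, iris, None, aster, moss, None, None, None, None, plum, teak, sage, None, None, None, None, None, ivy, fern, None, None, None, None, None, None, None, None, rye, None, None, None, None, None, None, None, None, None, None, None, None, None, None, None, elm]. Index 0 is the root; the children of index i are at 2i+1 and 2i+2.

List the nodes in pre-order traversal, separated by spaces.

lime fig poppy tulip plum rye teak ash iris sage yew kale aster moss ivy elm fern pear

Pre-order visits the node, then its left subtree, then its right subtree.
Visit lime.
At lime: go left to fig.
  Visit fig.
  At fig: go left to poppy.
    Visit poppy.
    At poppy: no left child.
    At poppy: go right to tulip.
      Visit tulip.
      At tulip: go left to plum.
        Visit plum.
        At plum: go left to rye.
          rye is a leaf — visit rye.
        At plum: no right child.
      At tulip: go right to teak.
        teak is a leaf — visit teak.
  At fig: go right to ash.
    Visit ash.
    At ash: go left to iris.
      Visit iris.
      At iris: go left to sage.
        sage is a leaf — visit sage.
      At iris: no right child.
    At ash: no right child.
At lime: go right to yew.
  Visit yew.
  At yew: go left to kale.
    Visit kale.
    At kale: go left to aster.
      aster is a leaf — visit aster.
    At kale: go right to moss.
      Visit moss.
      At moss: go left to ivy.
        Visit ivy.
        At ivy: go left to elm.
          elm is a leaf — visit elm.
        At ivy: no right child.
      At moss: go right to fern.
        fern is a leaf — visit fern.
  At yew: go right to pear.
    pear is a leaf — visit pear.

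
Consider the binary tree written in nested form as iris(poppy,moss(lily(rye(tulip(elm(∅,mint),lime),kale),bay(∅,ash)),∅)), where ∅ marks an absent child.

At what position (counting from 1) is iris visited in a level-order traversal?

1

Level-order visits nodes level by level from the root, left to right within each level.
Level 0: iris
Level 1: poppy, moss
Level 2: lily
Level 3: rye, bay
Level 4: tulip, kale, ash
Level 5: elm, lime
Level 6: mint
Full level-order sequence: iris, poppy, moss, lily, rye, bay, tulip, kale, ash, elm, lime, mint.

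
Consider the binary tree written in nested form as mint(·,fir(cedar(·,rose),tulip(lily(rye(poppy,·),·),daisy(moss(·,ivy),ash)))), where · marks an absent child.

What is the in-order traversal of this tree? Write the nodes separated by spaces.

mint cedar rose fir poppy rye lily tulip moss ivy daisy ash

In-order visits the left subtree, then the node, then the right subtree.
At mint: no left child.
Visit mint.
At mint: go right to fir.
  At fir: go left to cedar.
    At cedar: no left child.
    Visit cedar.
    At cedar: go right to rose.
      rose is a leaf — visit rose.
  Visit fir.
  At fir: go right to tulip.
    At tulip: go left to lily.
      At lily: go left to rye.
        At rye: go left to poppy.
          poppy is a leaf — visit poppy.
        Visit rye.
        At rye: no right child.
      Visit lily.
      At lily: no right child.
    Visit tulip.
    At tulip: go right to daisy.
      At daisy: go left to moss.
        At moss: no left child.
        Visit moss.
        At moss: go right to ivy.
          ivy is a leaf — visit ivy.
      Visit daisy.
      At daisy: go right to ash.
        ash is a leaf — visit ash.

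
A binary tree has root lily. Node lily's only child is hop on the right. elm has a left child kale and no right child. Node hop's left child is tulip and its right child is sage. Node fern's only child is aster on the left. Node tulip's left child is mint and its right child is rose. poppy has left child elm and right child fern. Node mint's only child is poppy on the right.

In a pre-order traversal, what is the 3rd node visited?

Pre-order visits the node, then its left subtree, then its right subtree.
Visit lily.
At lily: no left child.
At lily: go right to hop.
  Visit hop.
  At hop: go left to tulip.
    Visit tulip.
    At tulip: go left to mint.
      Visit mint.
      At mint: no left child.
      At mint: go right to poppy.
        Visit poppy.
        At poppy: go left to elm.
          Visit elm.
          At elm: go left to kale.
            kale is a leaf — visit kale.
          At elm: no right child.
        At poppy: go right to fern.
          Visit fern.
          At fern: go left to aster.
            aster is a leaf — visit aster.
          At fern: no right child.
    At tulip: go right to rose.
      rose is a leaf — visit rose.
  At hop: go right to sage.
    sage is a leaf — visit sage.
Full pre-order sequence: lily, hop, tulip, mint, poppy, elm, kale, fern, aster, rose, sage.

tulip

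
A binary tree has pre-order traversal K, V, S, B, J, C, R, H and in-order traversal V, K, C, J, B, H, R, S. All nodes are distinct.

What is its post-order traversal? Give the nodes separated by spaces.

V C J H R B S K

The first element of pre-order is the root; it splits in-order into left and right subtrees.
Root K: left subtree has 1 node {V}, right has 6 {C, J, B, H, R, S}.
  Root S: left subtree has 5 nodes {C, J, B, H, R}, right has 0 { }.
    Root B: left subtree has 2 nodes {C, J}, right has 2 {H, R}.
      Root J: left subtree has 1 node {C}, right has 0 { }.
      Root R: left subtree has 1 node {H}, right has 0 { }.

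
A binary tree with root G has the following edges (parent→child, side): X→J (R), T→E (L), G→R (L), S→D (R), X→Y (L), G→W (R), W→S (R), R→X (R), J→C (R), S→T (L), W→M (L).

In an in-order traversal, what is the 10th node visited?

T

In-order visits the left subtree, then the node, then the right subtree.
At G: go left to R.
  At R: no left child.
  Visit R.
  At R: go right to X.
    At X: go left to Y.
      Y is a leaf — visit Y.
    Visit X.
    At X: go right to J.
      At J: no left child.
      Visit J.
      At J: go right to C.
        C is a leaf — visit C.
Visit G.
At G: go right to W.
  At W: go left to M.
    M is a leaf — visit M.
  Visit W.
  At W: go right to S.
    At S: go left to T.
      At T: go left to E.
        E is a leaf — visit E.
      Visit T.
      At T: no right child.
    Visit S.
    At S: go right to D.
      D is a leaf — visit D.
Full in-order sequence: R, Y, X, J, C, G, M, W, E, T, S, D.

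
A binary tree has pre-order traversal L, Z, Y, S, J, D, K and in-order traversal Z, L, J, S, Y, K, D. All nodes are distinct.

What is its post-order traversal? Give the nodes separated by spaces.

The first element of pre-order is the root; it splits in-order into left and right subtrees.
Root L: left subtree has 1 node {Z}, right has 5 {J, S, Y, K, D}.
  Root Y: left subtree has 2 nodes {J, S}, right has 2 {K, D}.
    Root S: left subtree has 1 node {J}, right has 0 { }.
    Root D: left subtree has 1 node {K}, right has 0 { }.

Z J S K D Y L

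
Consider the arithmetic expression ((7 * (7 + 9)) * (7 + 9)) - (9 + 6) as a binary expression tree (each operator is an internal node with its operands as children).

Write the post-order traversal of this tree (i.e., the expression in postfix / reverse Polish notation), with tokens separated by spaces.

Post-order on an expression tree gives postfix notation: for each operator, emit left operand, right operand, then the operator.

7 7 9 + * 7 9 + * 9 6 + -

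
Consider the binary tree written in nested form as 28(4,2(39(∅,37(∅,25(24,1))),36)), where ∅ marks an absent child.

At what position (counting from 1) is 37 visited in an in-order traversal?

In-order visits the left subtree, then the node, then the right subtree.
At 28: go left to 4.
  4 is a leaf — visit 4.
Visit 28.
At 28: go right to 2.
  At 2: go left to 39.
    At 39: no left child.
    Visit 39.
    At 39: go right to 37.
      At 37: no left child.
      Visit 37.
      At 37: go right to 25.
        At 25: go left to 24.
          24 is a leaf — visit 24.
        Visit 25.
        At 25: go right to 1.
          1 is a leaf — visit 1.
  Visit 2.
  At 2: go right to 36.
    36 is a leaf — visit 36.
Full in-order sequence: 4, 28, 39, 37, 24, 25, 1, 2, 36.

4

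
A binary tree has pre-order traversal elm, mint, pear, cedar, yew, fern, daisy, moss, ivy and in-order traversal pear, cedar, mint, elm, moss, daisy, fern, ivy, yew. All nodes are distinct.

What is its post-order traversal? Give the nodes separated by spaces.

cedar pear mint moss daisy ivy fern yew elm

The first element of pre-order is the root; it splits in-order into left and right subtrees.
Root elm: left subtree has 3 nodes {pear, cedar, mint}, right has 5 {moss, daisy, fern, ivy, yew}.
  Root mint: left subtree has 2 nodes {pear, cedar}, right has 0 { }.
    Root pear: left subtree has 0 nodes { }, right has 1 {cedar}.
  Root yew: left subtree has 4 nodes {moss, daisy, fern, ivy}, right has 0 { }.
    Root fern: left subtree has 2 nodes {moss, daisy}, right has 1 {ivy}.
      Root daisy: left subtree has 1 node {moss}, right has 0 { }.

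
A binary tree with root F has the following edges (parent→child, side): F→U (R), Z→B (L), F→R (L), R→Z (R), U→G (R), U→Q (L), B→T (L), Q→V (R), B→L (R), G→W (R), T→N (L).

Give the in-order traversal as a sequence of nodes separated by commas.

R, N, T, B, L, Z, F, Q, V, U, G, W

In-order visits the left subtree, then the node, then the right subtree.
At F: go left to R.
  At R: no left child.
  Visit R.
  At R: go right to Z.
    At Z: go left to B.
      At B: go left to T.
        At T: go left to N.
          N is a leaf — visit N.
        Visit T.
        At T: no right child.
      Visit B.
      At B: go right to L.
        L is a leaf — visit L.
    Visit Z.
    At Z: no right child.
Visit F.
At F: go right to U.
  At U: go left to Q.
    At Q: no left child.
    Visit Q.
    At Q: go right to V.
      V is a leaf — visit V.
  Visit U.
  At U: go right to G.
    At G: no left child.
    Visit G.
    At G: go right to W.
      W is a leaf — visit W.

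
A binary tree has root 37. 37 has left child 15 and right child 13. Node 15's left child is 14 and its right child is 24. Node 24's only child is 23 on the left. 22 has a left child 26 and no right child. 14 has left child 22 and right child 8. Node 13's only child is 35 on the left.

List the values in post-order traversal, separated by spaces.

26 22 8 14 23 24 15 35 13 37

Post-order visits the left subtree, then the right subtree, then the node.
At 37: go left to 15.
  At 15: go left to 14.
    At 14: go left to 22.
      At 22: go left to 26.
        26 is a leaf — visit 26.
      At 22: no right child.
      Visit 22.
    At 14: go right to 8.
      8 is a leaf — visit 8.
    Visit 14.
  At 15: go right to 24.
    At 24: go left to 23.
      23 is a leaf — visit 23.
    At 24: no right child.
    Visit 24.
  Visit 15.
At 37: go right to 13.
  At 13: go left to 35.
    35 is a leaf — visit 35.
  At 13: no right child.
  Visit 13.
Visit 37.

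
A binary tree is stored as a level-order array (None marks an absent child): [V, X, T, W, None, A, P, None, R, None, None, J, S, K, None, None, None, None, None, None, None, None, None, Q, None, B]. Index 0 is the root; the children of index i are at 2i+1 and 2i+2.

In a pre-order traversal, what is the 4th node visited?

R

Pre-order visits the node, then its left subtree, then its right subtree.
Visit V.
At V: go left to X.
  Visit X.
  At X: go left to W.
    Visit W.
    At W: no left child.
    At W: go right to R.
      R is a leaf — visit R.
  At X: no right child.
At V: go right to T.
  Visit T.
  At T: go left to A.
    Visit A.
    At A: go left to J.
      Visit J.
      At J: go left to Q.
        Q is a leaf — visit Q.
      At J: no right child.
    At A: go right to S.
      Visit S.
      At S: go left to B.
        B is a leaf — visit B.
      At S: no right child.
  At T: go right to P.
    Visit P.
    At P: go left to K.
      K is a leaf — visit K.
    At P: no right child.
Full pre-order sequence: V, X, W, R, T, A, J, Q, S, B, P, K.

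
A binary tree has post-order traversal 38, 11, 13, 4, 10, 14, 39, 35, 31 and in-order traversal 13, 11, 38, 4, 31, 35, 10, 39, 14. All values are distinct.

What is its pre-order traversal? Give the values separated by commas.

31, 4, 13, 11, 38, 35, 39, 10, 14

The last element of post-order is the root; it splits in-order into left and right subtrees.
Root 31: left subtree has 4 nodes {13, 11, 38, 4}, right has 4 {35, 10, 39, 14}.
  Root 4: left subtree has 3 nodes {13, 11, 38}, right has 0 { }.
    Root 13: left subtree has 0 nodes { }, right has 2 {11, 38}.
      Root 11: left subtree has 0 nodes { }, right has 1 {38}.
  Root 35: left subtree has 0 nodes { }, right has 3 {10, 39, 14}.
    Root 39: left subtree has 1 node {10}, right has 1 {14}.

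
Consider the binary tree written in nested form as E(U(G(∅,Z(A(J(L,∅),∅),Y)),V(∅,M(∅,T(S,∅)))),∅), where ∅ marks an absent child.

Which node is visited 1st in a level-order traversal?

E

Level-order visits nodes level by level from the root, left to right within each level.
Level 0: E
Level 1: U
Level 2: G, V
Level 3: Z, M
Level 4: A, Y, T
Level 5: J, S
Level 6: L
Full level-order sequence: E, U, G, V, Z, M, A, Y, T, J, S, L.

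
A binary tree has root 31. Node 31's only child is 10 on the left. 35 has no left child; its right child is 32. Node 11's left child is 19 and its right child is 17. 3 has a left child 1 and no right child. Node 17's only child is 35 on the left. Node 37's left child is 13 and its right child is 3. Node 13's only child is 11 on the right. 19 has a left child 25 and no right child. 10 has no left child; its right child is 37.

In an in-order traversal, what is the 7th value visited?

In-order visits the left subtree, then the node, then the right subtree.
At 31: go left to 10.
  At 10: no left child.
  Visit 10.
  At 10: go right to 37.
    At 37: go left to 13.
      At 13: no left child.
      Visit 13.
      At 13: go right to 11.
        At 11: go left to 19.
          At 19: go left to 25.
            25 is a leaf — visit 25.
          Visit 19.
          At 19: no right child.
        Visit 11.
        At 11: go right to 17.
          At 17: go left to 35.
            At 35: no left child.
            Visit 35.
            At 35: go right to 32.
              32 is a leaf — visit 32.
          Visit 17.
          At 17: no right child.
    Visit 37.
    At 37: go right to 3.
      At 3: go left to 1.
        1 is a leaf — visit 1.
      Visit 3.
      At 3: no right child.
Visit 31.
At 31: no right child.
Full in-order sequence: 10, 13, 25, 19, 11, 35, 32, 17, 37, 1, 3, 31.

32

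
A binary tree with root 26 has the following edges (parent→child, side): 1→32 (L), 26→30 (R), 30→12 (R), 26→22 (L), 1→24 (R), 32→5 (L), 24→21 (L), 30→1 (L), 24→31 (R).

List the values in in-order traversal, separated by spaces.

22 26 5 32 1 21 24 31 30 12

In-order visits the left subtree, then the node, then the right subtree.
At 26: go left to 22.
  22 is a leaf — visit 22.
Visit 26.
At 26: go right to 30.
  At 30: go left to 1.
    At 1: go left to 32.
      At 32: go left to 5.
        5 is a leaf — visit 5.
      Visit 32.
      At 32: no right child.
    Visit 1.
    At 1: go right to 24.
      At 24: go left to 21.
        21 is a leaf — visit 21.
      Visit 24.
      At 24: go right to 31.
        31 is a leaf — visit 31.
  Visit 30.
  At 30: go right to 12.
    12 is a leaf — visit 12.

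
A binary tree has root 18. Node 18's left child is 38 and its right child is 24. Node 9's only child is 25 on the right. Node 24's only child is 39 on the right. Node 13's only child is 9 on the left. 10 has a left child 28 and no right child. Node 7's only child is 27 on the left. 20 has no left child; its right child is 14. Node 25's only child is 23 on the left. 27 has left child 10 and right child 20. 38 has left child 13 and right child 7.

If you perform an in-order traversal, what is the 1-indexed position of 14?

10

In-order visits the left subtree, then the node, then the right subtree.
At 18: go left to 38.
  At 38: go left to 13.
    At 13: go left to 9.
      At 9: no left child.
      Visit 9.
      At 9: go right to 25.
        At 25: go left to 23.
          23 is a leaf — visit 23.
        Visit 25.
        At 25: no right child.
    Visit 13.
    At 13: no right child.
  Visit 38.
  At 38: go right to 7.
    At 7: go left to 27.
      At 27: go left to 10.
        At 10: go left to 28.
          28 is a leaf — visit 28.
        Visit 10.
        At 10: no right child.
      Visit 27.
      At 27: go right to 20.
        At 20: no left child.
        Visit 20.
        At 20: go right to 14.
          14 is a leaf — visit 14.
    Visit 7.
    At 7: no right child.
Visit 18.
At 18: go right to 24.
  At 24: no left child.
  Visit 24.
  At 24: go right to 39.
    39 is a leaf — visit 39.
Full in-order sequence: 9, 23, 25, 13, 38, 28, 10, 27, 20, 14, 7, 18, 24, 39.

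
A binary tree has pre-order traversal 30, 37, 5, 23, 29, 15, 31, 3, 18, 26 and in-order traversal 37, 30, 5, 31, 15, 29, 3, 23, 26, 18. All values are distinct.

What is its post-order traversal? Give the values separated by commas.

The first element of pre-order is the root; it splits in-order into left and right subtrees.
Root 30: left subtree has 1 node {37}, right has 8 {5, 31, 15, 29, 3, 23, 26, 18}.
  Root 5: left subtree has 0 nodes { }, right has 7 {31, 15, 29, 3, 23, 26, 18}.
    Root 23: left subtree has 4 nodes {31, 15, 29, 3}, right has 2 {26, 18}.
      Root 29: left subtree has 2 nodes {31, 15}, right has 1 {3}.
        Root 15: left subtree has 1 node {31}, right has 0 { }.
      Root 18: left subtree has 1 node {26}, right has 0 { }.

37, 31, 15, 3, 29, 26, 18, 23, 5, 30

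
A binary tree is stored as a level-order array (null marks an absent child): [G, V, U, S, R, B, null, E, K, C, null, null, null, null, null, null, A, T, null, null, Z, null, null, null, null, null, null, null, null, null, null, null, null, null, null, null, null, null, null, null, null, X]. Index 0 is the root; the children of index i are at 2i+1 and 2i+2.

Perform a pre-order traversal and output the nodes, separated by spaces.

G V S E A K T R C Z X U B

Pre-order visits the node, then its left subtree, then its right subtree.
Visit G.
At G: go left to V.
  Visit V.
  At V: go left to S.
    Visit S.
    At S: go left to E.
      Visit E.
      At E: no left child.
      At E: go right to A.
        A is a leaf — visit A.
    At S: go right to K.
      Visit K.
      At K: go left to T.
        T is a leaf — visit T.
      At K: no right child.
  At V: go right to R.
    Visit R.
    At R: go left to C.
      Visit C.
      At C: no left child.
      At C: go right to Z.
        Visit Z.
        At Z: go left to X.
          X is a leaf — visit X.
        At Z: no right child.
    At R: no right child.
At G: go right to U.
  Visit U.
  At U: go left to B.
    B is a leaf — visit B.
  At U: no right child.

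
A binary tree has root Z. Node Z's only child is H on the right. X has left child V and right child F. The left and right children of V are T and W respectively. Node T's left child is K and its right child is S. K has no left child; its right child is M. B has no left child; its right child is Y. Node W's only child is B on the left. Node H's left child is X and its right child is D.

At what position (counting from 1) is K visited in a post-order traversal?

2

Post-order visits the left subtree, then the right subtree, then the node.
At Z: no left child.
At Z: go right to H.
  At H: go left to X.
    At X: go left to V.
      At V: go left to T.
        At T: go left to K.
          At K: no left child.
          At K: go right to M.
            M is a leaf — visit M.
          Visit K.
        At T: go right to S.
          S is a leaf — visit S.
        Visit T.
      At V: go right to W.
        At W: go left to B.
          At B: no left child.
          At B: go right to Y.
            Y is a leaf — visit Y.
          Visit B.
        At W: no right child.
        Visit W.
      Visit V.
    At X: go right to F.
      F is a leaf — visit F.
    Visit X.
  At H: go right to D.
    D is a leaf — visit D.
  Visit H.
Visit Z.
Full post-order sequence: M, K, S, T, Y, B, W, V, F, X, D, H, Z.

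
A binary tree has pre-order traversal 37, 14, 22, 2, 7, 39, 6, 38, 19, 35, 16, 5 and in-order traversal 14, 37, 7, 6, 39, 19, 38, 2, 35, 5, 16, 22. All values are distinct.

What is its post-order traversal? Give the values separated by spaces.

14 6 19 38 39 7 5 16 35 2 22 37

The first element of pre-order is the root; it splits in-order into left and right subtrees.
Root 37: left subtree has 1 node {14}, right has 10 {7, 6, 39, 19, 38, 2, 35, 5, 16, 22}.
  Root 22: left subtree has 9 nodes {7, 6, 39, 19, 38, 2, 35, 5, 16}, right has 0 { }.
    Root 2: left subtree has 5 nodes {7, 6, 39, 19, 38}, right has 3 {35, 5, 16}.
      Root 7: left subtree has 0 nodes { }, right has 4 {6, 39, 19, 38}.
        Root 39: left subtree has 1 node {6}, right has 2 {19, 38}.
          Root 38: left subtree has 1 node {19}, right has 0 { }.
      Root 35: left subtree has 0 nodes { }, right has 2 {5, 16}.
        Root 16: left subtree has 1 node {5}, right has 0 { }.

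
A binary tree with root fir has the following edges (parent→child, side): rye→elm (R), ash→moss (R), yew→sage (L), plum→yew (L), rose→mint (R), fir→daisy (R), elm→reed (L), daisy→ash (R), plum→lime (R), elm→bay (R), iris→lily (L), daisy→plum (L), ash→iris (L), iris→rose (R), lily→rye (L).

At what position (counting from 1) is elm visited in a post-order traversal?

7

Post-order visits the left subtree, then the right subtree, then the node.
At fir: no left child.
At fir: go right to daisy.
  At daisy: go left to plum.
    At plum: go left to yew.
      At yew: go left to sage.
        sage is a leaf — visit sage.
      At yew: no right child.
      Visit yew.
    At plum: go right to lime.
      lime is a leaf — visit lime.
    Visit plum.
  At daisy: go right to ash.
    At ash: go left to iris.
      At iris: go left to lily.
        At lily: go left to rye.
          At rye: no left child.
          At rye: go right to elm.
            At elm: go left to reed.
              reed is a leaf — visit reed.
            At elm: go right to bay.
              bay is a leaf — visit bay.
            Visit elm.
          Visit rye.
        At lily: no right child.
        Visit lily.
      At iris: go right to rose.
        At rose: no left child.
        At rose: go right to mint.
          mint is a leaf — visit mint.
        Visit rose.
      Visit iris.
    At ash: go right to moss.
      moss is a leaf — visit moss.
    Visit ash.
  Visit daisy.
Visit fir.
Full post-order sequence: sage, yew, lime, plum, reed, bay, elm, rye, lily, mint, rose, iris, moss, ash, daisy, fir.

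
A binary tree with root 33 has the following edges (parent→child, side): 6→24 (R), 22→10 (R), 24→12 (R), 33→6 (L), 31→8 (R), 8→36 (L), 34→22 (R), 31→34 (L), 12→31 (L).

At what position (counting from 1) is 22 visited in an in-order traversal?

In-order visits the left subtree, then the node, then the right subtree.
At 33: go left to 6.
  At 6: no left child.
  Visit 6.
  At 6: go right to 24.
    At 24: no left child.
    Visit 24.
    At 24: go right to 12.
      At 12: go left to 31.
        At 31: go left to 34.
          At 34: no left child.
          Visit 34.
          At 34: go right to 22.
            At 22: no left child.
            Visit 22.
            At 22: go right to 10.
              10 is a leaf — visit 10.
        Visit 31.
        At 31: go right to 8.
          At 8: go left to 36.
            36 is a leaf — visit 36.
          Visit 8.
          At 8: no right child.
      Visit 12.
      At 12: no right child.
Visit 33.
At 33: no right child.
Full in-order sequence: 6, 24, 34, 22, 10, 31, 36, 8, 12, 33.

4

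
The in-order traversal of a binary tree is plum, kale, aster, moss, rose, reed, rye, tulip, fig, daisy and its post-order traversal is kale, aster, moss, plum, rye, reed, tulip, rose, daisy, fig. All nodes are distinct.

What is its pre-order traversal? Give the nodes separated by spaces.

The last element of post-order is the root; it splits in-order into left and right subtrees.
Root fig: left subtree has 8 nodes {plum, kale, aster, moss, rose, reed, rye, tulip}, right has 1 {daisy}.
  Root rose: left subtree has 4 nodes {plum, kale, aster, moss}, right has 3 {reed, rye, tulip}.
    Root plum: left subtree has 0 nodes { }, right has 3 {kale, aster, moss}.
      Root moss: left subtree has 2 nodes {kale, aster}, right has 0 { }.
        Root aster: left subtree has 1 node {kale}, right has 0 { }.
    Root tulip: left subtree has 2 nodes {reed, rye}, right has 0 { }.
      Root reed: left subtree has 0 nodes { }, right has 1 {rye}.

fig rose plum moss aster kale tulip reed rye daisy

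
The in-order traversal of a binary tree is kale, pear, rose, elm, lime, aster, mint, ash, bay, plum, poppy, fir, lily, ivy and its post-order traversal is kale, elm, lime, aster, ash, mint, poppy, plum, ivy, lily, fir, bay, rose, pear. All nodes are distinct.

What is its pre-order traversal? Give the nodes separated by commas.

pear, kale, rose, bay, mint, aster, lime, elm, ash, fir, plum, poppy, lily, ivy

The last element of post-order is the root; it splits in-order into left and right subtrees.
Root pear: left subtree has 1 node {kale}, right has 12 {rose, elm, lime, aster, mint, ash, bay, plum, poppy, fir, lily, ivy}.
  Root rose: left subtree has 0 nodes { }, right has 11 {elm, lime, aster, mint, ash, bay, plum, poppy, fir, lily, ivy}.
    Root bay: left subtree has 5 nodes {elm, lime, aster, mint, ash}, right has 5 {plum, poppy, fir, lily, ivy}.
      Root mint: left subtree has 3 nodes {elm, lime, aster}, right has 1 {ash}.
        Root aster: left subtree has 2 nodes {elm, lime}, right has 0 { }.
          Root lime: left subtree has 1 node {elm}, right has 0 { }.
      Root fir: left subtree has 2 nodes {plum, poppy}, right has 2 {lily, ivy}.
        Root plum: left subtree has 0 nodes { }, right has 1 {poppy}.
        Root lily: left subtree has 0 nodes { }, right has 1 {ivy}.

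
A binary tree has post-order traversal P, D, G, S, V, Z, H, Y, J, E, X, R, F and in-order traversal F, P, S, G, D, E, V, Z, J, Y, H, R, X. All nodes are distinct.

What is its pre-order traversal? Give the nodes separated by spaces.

The last element of post-order is the root; it splits in-order into left and right subtrees.
Root F: left subtree has 0 nodes { }, right has 12 {P, S, G, D, E, V, Z, J, Y, H, R, X}.
  Root R: left subtree has 10 nodes {P, S, G, D, E, V, Z, J, Y, H}, right has 1 {X}.
    Root E: left subtree has 4 nodes {P, S, G, D}, right has 5 {V, Z, J, Y, H}.
      Root S: left subtree has 1 node {P}, right has 2 {G, D}.
        Root G: left subtree has 0 nodes { }, right has 1 {D}.
      Root J: left subtree has 2 nodes {V, Z}, right has 2 {Y, H}.
        Root Z: left subtree has 1 node {V}, right has 0 { }.
        Root Y: left subtree has 0 nodes { }, right has 1 {H}.

F R E S P G D J Z V Y H X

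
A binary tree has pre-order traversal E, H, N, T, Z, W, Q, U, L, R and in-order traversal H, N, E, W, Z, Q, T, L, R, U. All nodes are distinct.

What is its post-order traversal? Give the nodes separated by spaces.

N H W Q Z R L U T E

The first element of pre-order is the root; it splits in-order into left and right subtrees.
Root E: left subtree has 2 nodes {H, N}, right has 7 {W, Z, Q, T, L, R, U}.
  Root H: left subtree has 0 nodes { }, right has 1 {N}.
  Root T: left subtree has 3 nodes {W, Z, Q}, right has 3 {L, R, U}.
    Root Z: left subtree has 1 node {W}, right has 1 {Q}.
    Root U: left subtree has 2 nodes {L, R}, right has 0 { }.
      Root L: left subtree has 0 nodes { }, right has 1 {R}.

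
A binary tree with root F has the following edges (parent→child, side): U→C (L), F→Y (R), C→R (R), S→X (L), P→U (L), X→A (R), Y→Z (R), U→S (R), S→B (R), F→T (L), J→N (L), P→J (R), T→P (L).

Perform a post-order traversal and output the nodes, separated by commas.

Post-order visits the left subtree, then the right subtree, then the node.
At F: go left to T.
  At T: go left to P.
    At P: go left to U.
      At U: go left to C.
        At C: no left child.
        At C: go right to R.
          R is a leaf — visit R.
        Visit C.
      At U: go right to S.
        At S: go left to X.
          At X: no left child.
          At X: go right to A.
            A is a leaf — visit A.
          Visit X.
        At S: go right to B.
          B is a leaf — visit B.
        Visit S.
      Visit U.
    At P: go right to J.
      At J: go left to N.
        N is a leaf — visit N.
      At J: no right child.
      Visit J.
    Visit P.
  At T: no right child.
  Visit T.
At F: go right to Y.
  At Y: no left child.
  At Y: go right to Z.
    Z is a leaf — visit Z.
  Visit Y.
Visit F.

R, C, A, X, B, S, U, N, J, P, T, Z, Y, F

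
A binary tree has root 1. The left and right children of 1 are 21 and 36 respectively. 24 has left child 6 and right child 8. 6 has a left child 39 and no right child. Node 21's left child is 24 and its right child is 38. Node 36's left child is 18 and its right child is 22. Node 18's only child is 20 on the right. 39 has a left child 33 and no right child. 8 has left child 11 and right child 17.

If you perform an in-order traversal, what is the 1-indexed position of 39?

In-order visits the left subtree, then the node, then the right subtree.
At 1: go left to 21.
  At 21: go left to 24.
    At 24: go left to 6.
      At 6: go left to 39.
        At 39: go left to 33.
          33 is a leaf — visit 33.
        Visit 39.
        At 39: no right child.
      Visit 6.
      At 6: no right child.
    Visit 24.
    At 24: go right to 8.
      At 8: go left to 11.
        11 is a leaf — visit 11.
      Visit 8.
      At 8: go right to 17.
        17 is a leaf — visit 17.
  Visit 21.
  At 21: go right to 38.
    38 is a leaf — visit 38.
Visit 1.
At 1: go right to 36.
  At 36: go left to 18.
    At 18: no left child.
    Visit 18.
    At 18: go right to 20.
      20 is a leaf — visit 20.
  Visit 36.
  At 36: go right to 22.
    22 is a leaf — visit 22.
Full in-order sequence: 33, 39, 6, 24, 11, 8, 17, 21, 38, 1, 18, 20, 36, 22.

2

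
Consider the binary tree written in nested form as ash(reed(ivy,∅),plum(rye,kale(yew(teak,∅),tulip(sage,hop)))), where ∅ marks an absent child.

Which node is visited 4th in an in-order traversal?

rye

In-order visits the left subtree, then the node, then the right subtree.
At ash: go left to reed.
  At reed: go left to ivy.
    ivy is a leaf — visit ivy.
  Visit reed.
  At reed: no right child.
Visit ash.
At ash: go right to plum.
  At plum: go left to rye.
    rye is a leaf — visit rye.
  Visit plum.
  At plum: go right to kale.
    At kale: go left to yew.
      At yew: go left to teak.
        teak is a leaf — visit teak.
      Visit yew.
      At yew: no right child.
    Visit kale.
    At kale: go right to tulip.
      At tulip: go left to sage.
        sage is a leaf — visit sage.
      Visit tulip.
      At tulip: go right to hop.
        hop is a leaf — visit hop.
Full in-order sequence: ivy, reed, ash, rye, plum, teak, yew, kale, sage, tulip, hop.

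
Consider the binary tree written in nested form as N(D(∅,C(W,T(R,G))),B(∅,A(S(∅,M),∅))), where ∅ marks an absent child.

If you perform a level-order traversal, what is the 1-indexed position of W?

Level-order visits nodes level by level from the root, left to right within each level.
Level 0: N
Level 1: D, B
Level 2: C, A
Level 3: W, T, S
Level 4: R, G, M
Full level-order sequence: N, D, B, C, A, W, T, S, R, G, M.

6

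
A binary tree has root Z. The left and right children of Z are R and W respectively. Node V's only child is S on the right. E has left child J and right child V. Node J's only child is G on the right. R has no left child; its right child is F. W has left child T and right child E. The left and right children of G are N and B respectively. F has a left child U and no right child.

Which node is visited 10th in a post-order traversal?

Post-order visits the left subtree, then the right subtree, then the node.
At Z: go left to R.
  At R: no left child.
  At R: go right to F.
    At F: go left to U.
      U is a leaf — visit U.
    At F: no right child.
    Visit F.
  Visit R.
At Z: go right to W.
  At W: go left to T.
    T is a leaf — visit T.
  At W: go right to E.
    At E: go left to J.
      At J: no left child.
      At J: go right to G.
        At G: go left to N.
          N is a leaf — visit N.
        At G: go right to B.
          B is a leaf — visit B.
        Visit G.
      Visit J.
    At E: go right to V.
      At V: no left child.
      At V: go right to S.
        S is a leaf — visit S.
      Visit V.
    Visit E.
  Visit W.
Visit Z.
Full post-order sequence: U, F, R, T, N, B, G, J, S, V, E, W, Z.

V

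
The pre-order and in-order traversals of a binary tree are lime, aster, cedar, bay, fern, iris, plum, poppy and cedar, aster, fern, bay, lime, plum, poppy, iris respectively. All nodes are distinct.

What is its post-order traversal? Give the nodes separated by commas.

The first element of pre-order is the root; it splits in-order into left and right subtrees.
Root lime: left subtree has 4 nodes {cedar, aster, fern, bay}, right has 3 {plum, poppy, iris}.
  Root aster: left subtree has 1 node {cedar}, right has 2 {fern, bay}.
    Root bay: left subtree has 1 node {fern}, right has 0 { }.
  Root iris: left subtree has 2 nodes {plum, poppy}, right has 0 { }.
    Root plum: left subtree has 0 nodes { }, right has 1 {poppy}.

cedar, fern, bay, aster, poppy, plum, iris, lime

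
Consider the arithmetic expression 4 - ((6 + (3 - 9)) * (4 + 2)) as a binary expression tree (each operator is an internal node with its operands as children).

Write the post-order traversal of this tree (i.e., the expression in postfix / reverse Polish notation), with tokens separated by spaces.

4 6 3 9 - + 4 2 + * -

Post-order on an expression tree gives postfix notation: for each operator, emit left operand, right operand, then the operator.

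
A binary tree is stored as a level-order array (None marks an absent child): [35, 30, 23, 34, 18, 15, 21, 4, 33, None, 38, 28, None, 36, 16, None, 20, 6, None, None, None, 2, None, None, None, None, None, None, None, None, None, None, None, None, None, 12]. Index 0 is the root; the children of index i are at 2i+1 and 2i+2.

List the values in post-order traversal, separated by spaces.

Post-order visits the left subtree, then the right subtree, then the node.
At 35: go left to 30.
  At 30: go left to 34.
    At 34: go left to 4.
      At 4: no left child.
      At 4: go right to 20.
        20 is a leaf — visit 20.
      Visit 4.
    At 34: go right to 33.
      At 33: go left to 6.
        At 6: go left to 12.
          12 is a leaf — visit 12.
        At 6: no right child.
        Visit 6.
      At 33: no right child.
      Visit 33.
    Visit 34.
  At 30: go right to 18.
    At 18: no left child.
    At 18: go right to 38.
      At 38: go left to 2.
        2 is a leaf — visit 2.
      At 38: no right child.
      Visit 38.
    Visit 18.
  Visit 30.
At 35: go right to 23.
  At 23: go left to 15.
    At 15: go left to 28.
      28 is a leaf — visit 28.
    At 15: no right child.
    Visit 15.
  At 23: go right to 21.
    At 21: go left to 36.
      36 is a leaf — visit 36.
    At 21: go right to 16.
      16 is a leaf — visit 16.
    Visit 21.
  Visit 23.
Visit 35.

20 4 12 6 33 34 2 38 18 30 28 15 36 16 21 23 35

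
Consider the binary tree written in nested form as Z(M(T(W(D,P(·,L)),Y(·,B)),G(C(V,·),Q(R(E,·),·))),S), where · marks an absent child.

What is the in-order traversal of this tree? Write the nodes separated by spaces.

D W P L T Y B M V C G E R Q Z S

In-order visits the left subtree, then the node, then the right subtree.
At Z: go left to M.
  At M: go left to T.
    At T: go left to W.
      At W: go left to D.
        D is a leaf — visit D.
      Visit W.
      At W: go right to P.
        At P: no left child.
        Visit P.
        At P: go right to L.
          L is a leaf — visit L.
    Visit T.
    At T: go right to Y.
      At Y: no left child.
      Visit Y.
      At Y: go right to B.
        B is a leaf — visit B.
  Visit M.
  At M: go right to G.
    At G: go left to C.
      At C: go left to V.
        V is a leaf — visit V.
      Visit C.
      At C: no right child.
    Visit G.
    At G: go right to Q.
      At Q: go left to R.
        At R: go left to E.
          E is a leaf — visit E.
        Visit R.
        At R: no right child.
      Visit Q.
      At Q: no right child.
Visit Z.
At Z: go right to S.
  S is a leaf — visit S.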